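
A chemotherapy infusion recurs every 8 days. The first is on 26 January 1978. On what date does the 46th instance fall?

21 January 1979

The 46th occurrence is 45 intervals after the first: 45 × 8 = 360 days after 26 January 1978.
January has 31 days — 5 days to the end of January leaves 355.
February has 28 days (327 left).
March has 31 days (296 left).
April has 30 days (266 left).
May has 31 days (235 left).
June has 30 days (205 left).
July has 31 days (174 left).
August has 31 days (143 left).
September has 30 days (113 left).
October has 31 days (82 left).
November has 30 days (52 left).
December has 31 days (21 left).
21 days into January → 21 January 1979.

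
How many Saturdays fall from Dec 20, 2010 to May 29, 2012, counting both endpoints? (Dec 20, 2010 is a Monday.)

Dec 20, 2010 is a Monday; the first Saturday on or after it is Dec 25, 2010 (5 days later).
From Dec 25, 2010 to May 29, 2012: 6 + 365 + 150 = 521 days (rest of 2010, 2011, to May 29, 2012 in 2012).
521 ÷ 7 = 74 full weeks with remainder 3, so 74 more Saturdays after the first → 75.

75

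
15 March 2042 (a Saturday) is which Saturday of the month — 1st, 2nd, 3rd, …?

3rd

Day 15 falls in week ⌈15/7⌉ of the month.
Days 1–7 hold the 1st Saturday, 8–14 the 2nd, 15–21 the 3rd, 22–28 the 4th, 29–31 the 5th.
15 is in the range for the 3rd.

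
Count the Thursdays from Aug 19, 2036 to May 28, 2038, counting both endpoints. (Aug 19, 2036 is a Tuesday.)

Aug 19, 2036 is a Tuesday; the first Thursday on or after it is Aug 21, 2036 (2 days later).
From Aug 21, 2036 to May 28, 2038: 132 + 365 + 148 = 645 days (rest of 2036, 2037, to May 28, 2038 in 2038).
645 ÷ 7 = 92 full weeks with remainder 1, so 92 more Thursdays after the first → 93.

93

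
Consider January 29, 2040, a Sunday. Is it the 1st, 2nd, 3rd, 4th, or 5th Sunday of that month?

5th

Day 29 falls in week ⌈29/7⌉ of the month.
Days 1–7 hold the 1st Sunday, 8–14 the 2nd, 15–21 the 3rd, 22–28 the 4th, 29–31 the 5th.
29 is in the range for the 5th.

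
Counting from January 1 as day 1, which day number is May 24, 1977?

Days in months before May: 31 + 28 + 31 + 30 = 120.
Plus 24 days into May → day 144.

144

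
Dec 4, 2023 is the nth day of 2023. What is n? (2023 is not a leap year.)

Days in months before Dec: 31 + 28 + 31 + 30 + 31 + 30 + 31 + 31 + 30 + 31 + 30 = 334.
Plus 4 days into Dec → day 338.

338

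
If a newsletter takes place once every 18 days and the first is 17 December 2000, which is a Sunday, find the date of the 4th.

The 4th occurrence is 3 intervals after the first: 3 × 18 = 54 days after 17 December 2000.
December has 31 days — 14 days to the end of December leaves 40.
January has 31 days (9 left).
9 days into February → 9 February 2001.

9 February 2001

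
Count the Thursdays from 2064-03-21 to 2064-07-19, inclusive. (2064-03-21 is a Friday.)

17

2064-03-21 is a Friday; the first Thursday on or after it is 2064-03-27 (6 days later).
From 2064-03-27 to 2064-07-19: 4 + 30 + 31 + 30 + 19 = 114 days (rest of March, April, May, June, July).
114 ÷ 7 = 16 full weeks with remainder 2, so 16 more Thursdays after the first → 17.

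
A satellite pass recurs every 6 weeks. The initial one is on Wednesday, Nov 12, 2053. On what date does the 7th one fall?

Jul 22, 2054

The 7th occurrence is 6 intervals after the first: 6 × 42 = 252 days after Nov 12, 2053.
Nov has 30 days — 18 days to the end of Nov leaves 234.
Dec has 31 days (203 left).
Jan has 31 days (172 left).
Feb has 28 days (144 left).
Mar has 31 days (113 left).
Apr has 30 days (83 left).
May has 31 days (52 left).
Jun has 30 days (22 left).
22 days into Jul → Jul 22, 2054.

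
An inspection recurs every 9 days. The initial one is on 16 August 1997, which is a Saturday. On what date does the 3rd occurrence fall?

The 3rd occurrence is 2 intervals after the first: 2 × 9 = 18 days after 16 August 1997.
August has 31 days — 15 days to the end of August leaves 3.
3 days into September → 3 September 1997.

3 September 1997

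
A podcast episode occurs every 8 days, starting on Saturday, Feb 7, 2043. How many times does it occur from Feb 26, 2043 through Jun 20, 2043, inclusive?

Occurrences land 8·i days after Feb 7, 2043 for i = 0, 1, 2, …
Feb 26, 2043 is 19 days after the start; 19 ÷ 8 = 2 remainder 3; since the remainder is 3, round up to i = 3. First occurrence in the window: #4 on Mar 3, 2043 (3×8 = 24 days in).
Jun 20, 2043 is 133 days after the start; 133 ÷ 8 = 16 remainder 5. Last occurrence in the window: #17 on Jun 15, 2043.
Occurrences #4 through #17: 14 in total.

14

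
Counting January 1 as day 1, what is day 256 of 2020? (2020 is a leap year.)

Jan has 31 days (256 − 31 = 225 remain).
Feb has 29 days (225 − 29 = 196 remain).
Mar has 31 days (196 − 31 = 165 remain).
Apr has 30 days (165 − 30 = 135 remain).
May has 31 days (135 − 31 = 104 remain).
Jun has 30 days (104 − 30 = 74 remain).
Jul has 31 days (74 − 31 = 43 remain).
Aug has 31 days (43 − 31 = 12 remain).
12 into Sep → Sep 12.

Sep 12, 2020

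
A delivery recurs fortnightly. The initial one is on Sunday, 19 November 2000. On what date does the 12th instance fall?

The 12th occurrence is 11 intervals after the first: 11 × 14 = 154 days after 19 November 2000.
November has 30 days — 11 days to the end of November leaves 143.
December has 31 days (112 left).
January has 31 days (81 left).
February has 28 days (53 left).
March has 31 days (22 left).
22 days into April → 22 April 2001.

22 April 2001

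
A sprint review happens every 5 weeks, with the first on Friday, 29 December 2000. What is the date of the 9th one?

The 9th occurrence is 8 intervals after the first: 8 × 35 = 280 days after 29 December 2000.
December has 31 days — 2 days to the end of December leaves 278.
January has 31 days (247 left).
February has 28 days (219 left).
March has 31 days (188 left).
April has 30 days (158 left).
May has 31 days (127 left).
June has 30 days (97 left).
July has 31 days (66 left).
August has 31 days (35 left).
September has 30 days (5 left).
5 days into October → 5 October 2001.

5 October 2001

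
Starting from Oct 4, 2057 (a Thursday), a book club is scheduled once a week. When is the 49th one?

Sep 5, 2058

The 49th occurrence is 48 intervals after the first: 48 × 7 = 336 days after Oct 4, 2057.
Oct has 31 days — 27 days to the end of Oct leaves 309.
Nov has 30 days (279 left).
Dec has 31 days (248 left).
Jan has 31 days (217 left).
Feb has 28 days (189 left).
Mar has 31 days (158 left).
Apr has 30 days (128 left).
May has 31 days (97 left).
Jun has 30 days (67 left).
Jul has 31 days (36 left).
Aug has 31 days (5 left).
5 days into Sep → Sep 5, 2058.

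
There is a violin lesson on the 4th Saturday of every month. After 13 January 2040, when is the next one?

January 2040 starts on a Sunday; its first Saturday is the 7th, so the 4th Saturday is the 28th — 28 January 2040.
28 January 2040 is after 13 January 2040, so that is the next one.

28 January 2040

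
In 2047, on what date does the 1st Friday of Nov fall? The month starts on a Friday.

Nov 2047 begins on a Friday, so the first Friday is Nov 1.

Nov 1, 2047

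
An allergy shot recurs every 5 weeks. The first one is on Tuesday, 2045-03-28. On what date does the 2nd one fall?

2045-05-02

The 2nd occurrence is 1 interval after the first: 1 × 35 = 35 days after 2045-03-28.
March has 31 days — 3 days to the end of March leaves 32.
April has 30 days (2 left).
2 days into May → 2045-05-02.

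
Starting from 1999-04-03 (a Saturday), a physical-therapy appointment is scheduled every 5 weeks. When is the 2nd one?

1999-05-08

The 2nd occurrence is 1 interval after the first: 1 × 35 = 35 days after 1999-04-03.
April has 30 days — 27 days to the end of April leaves 8.
8 days into May → 1999-05-08.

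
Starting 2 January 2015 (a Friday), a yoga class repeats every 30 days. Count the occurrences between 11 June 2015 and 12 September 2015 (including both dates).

3

Occurrences land 30·i days after 2 January 2015 for i = 0, 1, 2, …
11 June 2015 is 160 days after the start; 160 ÷ 30 = 5 remainder 10; since the remainder is 10, round up to i = 6. First occurrence in the window: #7 on 1 July 2015 (6×30 = 180 days in).
12 September 2015 is 253 days after the start; 253 ÷ 30 = 8 remainder 13. Last occurrence in the window: #9 on 30 August 2015.
Occurrences #7 through #9: 3 in total.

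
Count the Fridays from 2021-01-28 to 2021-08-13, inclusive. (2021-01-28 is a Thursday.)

29

2021-01-28 is a Thursday; the first Friday on or after it is 2021-01-29 (1 day later).
From 2021-01-29 to 2021-08-13: 2 + 28 + 31 + 30 + 31 + 30 + 31 + 13 = 196 days (rest of January, February, March, April, May, June, July, August).
196 ÷ 7 = 28 full weeks with remainder 0, so 28 more Fridays after the first → 29.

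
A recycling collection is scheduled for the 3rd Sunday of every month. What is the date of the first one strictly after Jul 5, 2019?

Jul 2019 starts on a Monday; its first Sunday is the 7th, so the 3rd Sunday is the 21st — Jul 21, 2019.
Jul 21, 2019 is after Jul 5, 2019, so that is the next one.

Jul 21, 2019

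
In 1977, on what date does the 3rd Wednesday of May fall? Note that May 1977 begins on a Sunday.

1977-05-18

May 1977 begins on a Sunday, so the first Wednesday is May 4 (3 days later).
The 3rd Wednesday is 2 weeks later: 4 + 14 = 18.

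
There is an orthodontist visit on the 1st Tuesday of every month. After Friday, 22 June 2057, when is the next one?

June 2057 starts on a Friday, so its 1st Tuesday is 5 June 2057 (4 days in).
That is not after 22 June 2057, so look at July 2057.
July 2057 starts on a Sunday, so its 1st Tuesday is 3 July 2057 (2 days in).

3 July 2057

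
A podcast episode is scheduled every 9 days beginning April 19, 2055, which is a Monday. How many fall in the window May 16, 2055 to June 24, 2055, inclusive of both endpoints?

Occurrences land 9·i days after April 19, 2055 for i = 0, 1, 2, …
May 16, 2055 is 27 days after the start; 27 ÷ 9 = 3 remainder 0. First occurrence in the window: #4 on May 16, 2055 (3×9 = 27 days in).
June 24, 2055 is 66 days after the start; 66 ÷ 9 = 7 remainder 3. Last occurrence in the window: #8 on June 21, 2055.
Occurrences #4 through #8: 5 in total.

5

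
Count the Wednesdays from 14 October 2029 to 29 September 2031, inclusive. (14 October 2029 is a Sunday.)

102

14 October 2029 is a Sunday; the first Wednesday on or after it is 17 October 2029 (3 days later).
From 17 October 2029 to 29 September 2031: 75 + 365 + 272 = 712 days (rest of 2029, 2030, to 29 September 2031 in 2031).
712 ÷ 7 = 101 full weeks with remainder 5, so 101 more Wednesdays after the first → 102.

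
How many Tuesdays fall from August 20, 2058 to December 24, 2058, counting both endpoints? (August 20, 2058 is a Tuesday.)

19

August 20, 2058 is a Tuesday; the first Tuesday on or after it is August 20, 2058.
From August 20, 2058 to December 24, 2058: 11 + 30 + 31 + 30 + 24 = 126 days (rest of August, September, October, November, December).
126 ÷ 7 = 18 full weeks with remainder 0, so 18 more Tuesdays after the first → 19.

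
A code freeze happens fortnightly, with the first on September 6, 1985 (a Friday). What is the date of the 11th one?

The 11th occurrence is 10 intervals after the first: 10 × 14 = 140 days after September 6, 1985.
September has 30 days — 24 days to the end of September leaves 116.
October has 31 days (85 left).
November has 30 days (55 left).
December has 31 days (24 left).
24 days into January → January 24, 1986.

January 24, 1986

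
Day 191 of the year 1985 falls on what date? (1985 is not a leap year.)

July 10, 1985

January has 31 days (191 − 31 = 160 remain).
February has 28 days (160 − 28 = 132 remain).
March has 31 days (132 − 31 = 101 remain).
April has 30 days (101 − 30 = 71 remain).
May has 31 days (71 − 31 = 40 remain).
June has 30 days (40 − 30 = 10 remain).
10 into July → July 10.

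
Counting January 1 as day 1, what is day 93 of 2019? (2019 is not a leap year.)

April 3, 2019

January has 31 days (93 − 31 = 62 remain).
February has 28 days (62 − 28 = 34 remain).
March has 31 days (34 − 31 = 3 remain).
3 into April → April 3.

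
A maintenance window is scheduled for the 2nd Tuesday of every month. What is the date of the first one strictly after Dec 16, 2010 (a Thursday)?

Jan 11, 2011

Dec 2010 starts on a Wednesday; its first Tuesday is the 7th, so the 2nd Tuesday is the 14th — Dec 14, 2010.
That is not after Dec 16, 2010, so look at Jan 2011.
Jan 2011 starts on a Saturday; its first Tuesday is the 4th, so the 2nd Tuesday is the 11th — Jan 11, 2011.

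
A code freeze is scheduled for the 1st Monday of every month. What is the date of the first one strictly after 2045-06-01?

2045-06-05

June 2045 starts on a Thursday, so its 1st Monday is 2045-06-05 (4 days in).
2045-06-05 is after 2045-06-01, so that is the next one.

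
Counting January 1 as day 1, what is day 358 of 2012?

December 23, 2012

January has 31 days (358 − 31 = 327 remain).
February has 29 days (327 − 29 = 298 remain).
March has 31 days (298 − 31 = 267 remain).
April has 30 days (267 − 30 = 237 remain).
May has 31 days (237 − 31 = 206 remain).
June has 30 days (206 − 30 = 176 remain).
July has 31 days (176 − 31 = 145 remain).
August has 31 days (145 − 31 = 114 remain).
September has 30 days (114 − 30 = 84 remain).
October has 31 days (84 − 31 = 53 remain).
November has 30 days (53 − 30 = 23 remain).
23 into December → December 23.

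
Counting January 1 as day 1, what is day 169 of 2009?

Jun 18, 2009

Jan has 31 days (169 − 31 = 138 remain).
Feb has 28 days (138 − 28 = 110 remain).
Mar has 31 days (110 − 31 = 79 remain).
Apr has 30 days (79 − 30 = 49 remain).
May has 31 days (49 − 31 = 18 remain).
18 into Jun → Jun 18.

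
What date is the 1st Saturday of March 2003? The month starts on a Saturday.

March 1, 2003

March 2003 begins on a Saturday, so the first Saturday is March 1.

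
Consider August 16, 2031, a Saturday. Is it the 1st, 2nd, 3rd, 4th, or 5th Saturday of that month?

Day 16 falls in week ⌈16/7⌉ of the month.
Days 1–7 hold the 1st Saturday, 8–14 the 2nd, 15–21 the 3rd, 22–28 the 4th, 29–31 the 5th.
16 is in the range for the 3rd.

3rd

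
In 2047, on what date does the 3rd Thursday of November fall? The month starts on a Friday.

November 21, 2047

November 2047 begins on a Friday, so the first Thursday is November 7 (6 days later).
The 3rd Thursday is 2 weeks later: 7 + 14 = 21.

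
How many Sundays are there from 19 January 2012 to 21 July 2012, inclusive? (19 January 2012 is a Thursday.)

26

19 January 2012 is a Thursday; the first Sunday on or after it is 22 January 2012 (3 days later).
From 22 January 2012 to 21 July 2012: 9 + 29 + 31 + 30 + 31 + 30 + 21 = 181 days (rest of January, February, March, April, May, June, July).
181 ÷ 7 = 25 full weeks with remainder 6, so 25 more Sundays after the first → 26.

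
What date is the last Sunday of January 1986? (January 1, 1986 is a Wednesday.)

January 1986 begins on a Wednesday, so the first Sunday is January 5 (4 days later).
January 1986 has 31 days. Adding weeks: 5, 12, 19, 26 — the last one ≤ 31 is the 26th.

26 January 1986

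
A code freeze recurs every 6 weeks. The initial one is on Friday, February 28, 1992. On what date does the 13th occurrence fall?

July 16, 1993

The 13th occurrence is 12 intervals after the first: 12 × 42 = 504 days after February 28, 1992.
February has 29 days — 1 day to the end of February leaves 503.
From end of February to end of 1992 is 306 days (197 left).
January has 31 days (166 left).
February has 28 days (138 left).
March has 31 days (107 left).
April has 30 days (77 left).
May has 31 days (46 left).
June has 30 days (16 left).
16 days into July → July 16, 1993.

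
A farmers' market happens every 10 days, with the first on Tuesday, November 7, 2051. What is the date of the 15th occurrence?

The 15th occurrence is 14 intervals after the first: 14 × 10 = 140 days after November 7, 2051.
November has 30 days — 23 days to the end of November leaves 117.
December has 31 days (86 left).
January has 31 days (55 left).
February has 29 days (26 left).
26 days into March → March 26, 2052.

March 26, 2052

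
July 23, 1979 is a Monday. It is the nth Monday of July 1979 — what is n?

4th

Day 23 falls in week ⌈23/7⌉ of the month.
Days 1–7 hold the 1st Monday, 8–14 the 2nd, 15–21 the 3rd, 22–28 the 4th, 29–31 the 5th.
23 is in the range for the 4th.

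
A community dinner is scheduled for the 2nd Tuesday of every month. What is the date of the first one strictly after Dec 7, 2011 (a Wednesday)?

Dec 2011 starts on a Thursday; its first Tuesday is the 6th, so the 2nd Tuesday is the 13th — Dec 13, 2011.
Dec 13, 2011 is after Dec 7, 2011, so that is the next one.

Dec 13, 2011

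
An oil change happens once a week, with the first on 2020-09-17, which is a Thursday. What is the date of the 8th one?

2020-11-05

The 8th occurrence is 7 intervals after the first: 7 × 7 = 49 days after 2020-09-17.
September has 30 days — 13 days to the end of September leaves 36.
October has 31 days (5 left).
5 days into November → 2020-11-05.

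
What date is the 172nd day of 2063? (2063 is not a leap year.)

January has 31 days (172 − 31 = 141 remain).
February has 28 days (141 − 28 = 113 remain).
March has 31 days (113 − 31 = 82 remain).
April has 30 days (82 − 30 = 52 remain).
May has 31 days (52 − 31 = 21 remain).
21 into June → June 21.

21 June 2063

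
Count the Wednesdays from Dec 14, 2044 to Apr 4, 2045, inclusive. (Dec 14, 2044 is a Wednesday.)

Dec 14, 2044 is a Wednesday; the first Wednesday on or after it is Dec 14, 2044.
From Dec 14, 2044 to Apr 4, 2045: 17 + 31 + 28 + 31 + 4 = 111 days (rest of Dec, Jan, Feb, Mar, Apr).
111 ÷ 7 = 15 full weeks with remainder 6, so 15 more Wednesdays after the first → 16.

16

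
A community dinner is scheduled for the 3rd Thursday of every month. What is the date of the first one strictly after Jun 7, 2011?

Jun 2011 starts on a Wednesday; its first Thursday is the 2nd, so the 3rd Thursday is the 16th — Jun 16, 2011.
Jun 16, 2011 is after Jun 7, 2011, so that is the next one.

Jun 16, 2011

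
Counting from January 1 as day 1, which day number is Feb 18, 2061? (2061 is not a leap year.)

Days in months before Feb: 31 = 31.
Plus 18 days into Feb → day 49.

49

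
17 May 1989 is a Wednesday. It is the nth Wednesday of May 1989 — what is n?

3rd

Day 17 falls in week ⌈17/7⌉ of the month.
Days 1–7 hold the 1st Wednesday, 8–14 the 2nd, 15–21 the 3rd, 22–28 the 4th, 29–31 the 5th.
17 is in the range for the 3rd.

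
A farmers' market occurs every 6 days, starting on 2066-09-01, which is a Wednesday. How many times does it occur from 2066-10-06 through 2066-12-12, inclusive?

Occurrences land 6·i days after 2066-09-01 for i = 0, 1, 2, …
2066-10-06 is 35 days after the start; 35 ÷ 6 = 5 remainder 5; since the remainder is 5, round up to i = 6. First occurrence in the window: #7 on 2066-10-07 (6×6 = 36 days in).
2066-12-12 is 102 days after the start; 102 ÷ 6 = 17 remainder 0. Last occurrence in the window: #18 on 2066-12-12.
Occurrences #7 through #18: 12 in total.

12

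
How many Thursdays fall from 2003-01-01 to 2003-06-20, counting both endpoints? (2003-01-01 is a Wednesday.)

2003-01-01 is a Wednesday; the first Thursday on or after it is 2003-01-02 (1 day later).
From 2003-01-02 to 2003-06-20: 29 + 28 + 31 + 30 + 31 + 20 = 169 days (rest of January, February, March, April, May, June).
169 ÷ 7 = 24 full weeks with remainder 1, so 24 more Thursdays after the first → 25.

25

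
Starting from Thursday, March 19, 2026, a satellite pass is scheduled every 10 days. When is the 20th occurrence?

The 20th occurrence is 19 intervals after the first: 19 × 10 = 190 days after March 19, 2026.
March has 31 days — 12 days to the end of March leaves 178.
April has 30 days (148 left).
May has 31 days (117 left).
June has 30 days (87 left).
July has 31 days (56 left).
August has 31 days (25 left).
25 days into September → September 25, 2026.

September 25, 2026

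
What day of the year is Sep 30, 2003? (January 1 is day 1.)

Days in months before Sep: 31 + 28 + 31 + 30 + 31 + 30 + 31 + 31 = 243.
Plus 30 days into Sep → day 273.

273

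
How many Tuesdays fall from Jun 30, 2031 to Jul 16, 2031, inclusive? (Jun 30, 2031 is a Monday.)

3

Jun 30, 2031 is a Monday; the first Tuesday on or after it is Jul 1, 2031 (1 day later).
From Jul 1, 2031 to Jul 16, 2031 is 16 − 1 = 15 days.
15 ÷ 7 = 2 full weeks with remainder 1, so 2 more Tuesdays after the first → 3.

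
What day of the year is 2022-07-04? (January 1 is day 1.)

Days in months before July: 31 + 28 + 31 + 30 + 31 + 30 = 181.
Plus 4 days into July → day 185.

185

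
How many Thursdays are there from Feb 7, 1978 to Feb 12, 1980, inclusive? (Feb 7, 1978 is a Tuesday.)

Feb 7, 1978 is a Tuesday; the first Thursday on or after it is Feb 9, 1978 (2 days later).
From Feb 9, 1978 to Feb 12, 1980: 325 + 365 + 43 = 733 days (rest of 1978, 1979, to Feb 12, 1980 in 1980).
733 ÷ 7 = 104 full weeks with remainder 5, so 104 more Thursdays after the first → 105.

105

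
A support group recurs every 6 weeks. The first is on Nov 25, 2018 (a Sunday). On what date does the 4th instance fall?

The 4th occurrence is 3 intervals after the first: 3 × 42 = 126 days after Nov 25, 2018.
Nov has 30 days — 5 days to the end of Nov leaves 121.
Dec has 31 days (90 left).
Jan has 31 days (59 left).
Feb has 28 days (31 left).
31 days into Mar → Mar 31, 2019.

Mar 31, 2019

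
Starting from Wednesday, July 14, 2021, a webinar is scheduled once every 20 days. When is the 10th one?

January 10, 2022

The 10th occurrence is 9 intervals after the first: 9 × 20 = 180 days after July 14, 2021.
July has 31 days — 17 days to the end of July leaves 163.
August has 31 days (132 left).
September has 30 days (102 left).
October has 31 days (71 left).
November has 30 days (41 left).
December has 31 days (10 left).
10 days into January → January 10, 2022.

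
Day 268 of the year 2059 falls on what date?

Jan has 31 days (268 − 31 = 237 remain).
Feb has 28 days (237 − 28 = 209 remain).
Mar has 31 days (209 − 31 = 178 remain).
Apr has 30 days (178 − 30 = 148 remain).
May has 31 days (148 − 31 = 117 remain).
Jun has 30 days (117 − 30 = 87 remain).
Jul has 31 days (87 − 31 = 56 remain).
Aug has 31 days (56 − 31 = 25 remain).
25 into Sep → Sep 25.

Sep 25, 2059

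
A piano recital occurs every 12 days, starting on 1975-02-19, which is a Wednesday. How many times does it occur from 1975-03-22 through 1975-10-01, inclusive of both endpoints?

16

Occurrences land 12·i days after 1975-02-19 for i = 0, 1, 2, …
1975-03-22 is 31 days after the start; 31 ÷ 12 = 2 remainder 7; since the remainder is 7, round up to i = 3. First occurrence in the window: #4 on 1975-03-27 (3×12 = 36 days in).
1975-10-01 is 224 days after the start; 224 ÷ 12 = 18 remainder 8. Last occurrence in the window: #19 on 1975-09-23.
Occurrences #4 through #19: 16 in total.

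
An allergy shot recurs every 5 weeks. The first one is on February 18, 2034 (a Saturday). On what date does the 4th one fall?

The 4th occurrence is 3 intervals after the first: 3 × 35 = 105 days after February 18, 2034.
February has 28 days — 10 days to the end of February leaves 95.
March has 31 days (64 left).
April has 30 days (34 left).
May has 31 days (3 left).
3 days into June → June 3, 2034.

June 3, 2034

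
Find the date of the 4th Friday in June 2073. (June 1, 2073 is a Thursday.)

23 June 2073

June 2073 begins on a Thursday, so the first Friday is June 2 (1 day later).
The 4th Friday is 3 weeks later: 2 + 21 = 23.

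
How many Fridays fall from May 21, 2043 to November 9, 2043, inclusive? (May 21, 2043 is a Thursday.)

May 21, 2043 is a Thursday; the first Friday on or after it is May 22, 2043 (1 day later).
From May 22, 2043 to November 9, 2043: 9 + 30 + 31 + 31 + 30 + 31 + 9 = 171 days (rest of May, June, July, August, September, October, November).
171 ÷ 7 = 24 full weeks with remainder 3, so 24 more Fridays after the first → 25.

25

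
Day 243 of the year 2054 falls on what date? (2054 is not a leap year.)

January has 31 days (243 − 31 = 212 remain).
February has 28 days (212 − 28 = 184 remain).
March has 31 days (184 − 31 = 153 remain).
April has 30 days (153 − 30 = 123 remain).
May has 31 days (123 − 31 = 92 remain).
June has 30 days (92 − 30 = 62 remain).
July has 31 days (62 − 31 = 31 remain).
31 into August → August 31.

31 August 2054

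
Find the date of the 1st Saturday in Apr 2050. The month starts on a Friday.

Apr 2050 begins on a Friday, so the first Saturday is Apr 2 (1 day later).

Apr 2, 2050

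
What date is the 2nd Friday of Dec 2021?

Dec 10, 2021

Dec 2021 begins on a Wednesday, so the first Friday is Dec 3 (2 days later).
The 2nd Friday is 1 weeks later: 3 + 7 = 10.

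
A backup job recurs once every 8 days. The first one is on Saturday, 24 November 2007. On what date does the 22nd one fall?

The 22nd occurrence is 21 intervals after the first: 21 × 8 = 168 days after 24 November 2007.
November has 30 days — 6 days to the end of November leaves 162.
December has 31 days (131 left).
January has 31 days (100 left).
February has 29 days (71 left).
March has 31 days (40 left).
April has 30 days (10 left).
10 days into May → 10 May 2008.

10 May 2008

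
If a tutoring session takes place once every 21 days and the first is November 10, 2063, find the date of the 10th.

The 10th occurrence is 9 intervals after the first: 9 × 21 = 189 days after November 10, 2063.
November has 30 days — 20 days to the end of November leaves 169.
December has 31 days (138 left).
January has 31 days (107 left).
February has 29 days (78 left).
March has 31 days (47 left).
April has 30 days (17 left).
17 days into May → May 17, 2064.

May 17, 2064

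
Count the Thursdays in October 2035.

2035-10-01 is a Monday; the first Thursday on or after it is 2035-10-04 (3 days later).
From 2035-10-04 to 2035-10-31 is 31 − 4 = 27 days.
27 ÷ 7 = 3 full weeks with remainder 6, so 3 more Thursdays after the first → 4.

4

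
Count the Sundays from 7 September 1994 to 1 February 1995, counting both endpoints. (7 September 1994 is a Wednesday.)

21

7 September 1994 is a Wednesday; the first Sunday on or after it is 11 September 1994 (4 days later).
From 11 September 1994 to 1 February 1995: 19 + 31 + 30 + 31 + 31 + 1 = 143 days (rest of September, October, November, December, January, February).
143 ÷ 7 = 20 full weeks with remainder 3, so 20 more Sundays after the first → 21.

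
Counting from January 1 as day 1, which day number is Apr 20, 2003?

110

Days in months before Apr: 31 + 28 + 31 = 90.
Plus 20 days into Apr → day 110.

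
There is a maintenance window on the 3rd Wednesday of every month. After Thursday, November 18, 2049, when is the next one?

November 2049 starts on a Monday; its first Wednesday is the 3rd, so the 3rd Wednesday is the 17th — November 17, 2049.
That is not after November 18, 2049, so look at December 2049.
December 2049 starts on a Wednesday; its first Wednesday is the 1st, so the 3rd Wednesday is the 15th — December 15, 2049.

December 15, 2049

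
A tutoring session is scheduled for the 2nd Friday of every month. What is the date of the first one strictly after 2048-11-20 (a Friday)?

November 2048 starts on a Sunday; its first Friday is the 6th, so the 2nd Friday is the 13th — 2048-11-13.
That is not after 2048-11-20, so look at December 2048.
December 2048 starts on a Tuesday; its first Friday is the 4th, so the 2nd Friday is the 11th — 2048-12-11.

2048-12-11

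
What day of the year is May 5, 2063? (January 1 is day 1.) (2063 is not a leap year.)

125

Days in months before May: 31 + 28 + 31 + 30 = 120.
Plus 5 days into May → day 125.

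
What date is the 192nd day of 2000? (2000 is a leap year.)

January has 31 days (192 − 31 = 161 remain).
February has 29 days (161 − 29 = 132 remain).
March has 31 days (132 − 31 = 101 remain).
April has 30 days (101 − 30 = 71 remain).
May has 31 days (71 − 31 = 40 remain).
June has 30 days (40 − 30 = 10 remain).
10 into July → July 10.

July 10, 2000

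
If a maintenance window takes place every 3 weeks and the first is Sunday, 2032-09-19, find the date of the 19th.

2033-10-02

The 19th occurrence is 18 intervals after the first: 18 × 21 = 378 days after 2032-09-19.
September has 30 days — 11 days to the end of September leaves 367.
October has 31 days (336 left).
November has 30 days (306 left).
December has 31 days (275 left).
January has 31 days (244 left).
February has 28 days (216 left).
March has 31 days (185 left).
April has 30 days (155 left).
May has 31 days (124 left).
June has 30 days (94 left).
July has 31 days (63 left).
August has 31 days (32 left).
September has 30 days (2 left).
2 days into October → 2033-10-02.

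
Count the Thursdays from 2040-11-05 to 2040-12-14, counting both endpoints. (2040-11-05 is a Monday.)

2040-11-05 is a Monday; the first Thursday on or after it is 2040-11-08 (3 days later).
From 2040-11-08 to 2040-12-14: 22 + 14 = 36 days (rest of November, December).
36 ÷ 7 = 5 full weeks with remainder 1, so 5 more Thursdays after the first → 6.

6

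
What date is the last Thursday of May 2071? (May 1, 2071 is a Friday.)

May 28, 2071

May 2071 begins on a Friday, so the first Thursday is May 7 (6 days later).
May 2071 has 31 days. Adding weeks: 7, 14, 21, 28 — the last one ≤ 31 is the 28th.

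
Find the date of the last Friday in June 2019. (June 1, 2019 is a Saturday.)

2019-06-28

June 2019 begins on a Saturday, so the first Friday is June 7 (6 days later).
June 2019 has 30 days. Adding weeks: 7, 14, 21, 28 — the last one ≤ 30 is the 28th.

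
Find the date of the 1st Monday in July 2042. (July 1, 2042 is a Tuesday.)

July 2042 begins on a Tuesday, so the first Monday is July 7 (6 days later).

2042-07-07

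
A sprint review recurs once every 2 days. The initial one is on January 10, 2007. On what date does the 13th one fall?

The 13th occurrence is 12 intervals after the first: 12 × 2 = 24 days after January 10, 2007.
January has 31 days — 21 days to the end of January leaves 3.
3 days into February → February 3, 2007.

February 3, 2007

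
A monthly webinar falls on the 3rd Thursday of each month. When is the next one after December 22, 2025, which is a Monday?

January 15, 2026

December 2025 starts on a Monday; its first Thursday is the 4th, so the 3rd Thursday is the 18th — December 18, 2025.
That is not after December 22, 2025, so look at January 2026.
January 2026 starts on a Thursday; its first Thursday is the 1st, so the 3rd Thursday is the 15th — January 15, 2026.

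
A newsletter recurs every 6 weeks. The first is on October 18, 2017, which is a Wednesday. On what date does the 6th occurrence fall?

May 16, 2018

The 6th occurrence is 5 intervals after the first: 5 × 42 = 210 days after October 18, 2017.
October has 31 days — 13 days to the end of October leaves 197.
November has 30 days (167 left).
December has 31 days (136 left).
January has 31 days (105 left).
February has 28 days (77 left).
March has 31 days (46 left).
April has 30 days (16 left).
16 days into May → May 16, 2018.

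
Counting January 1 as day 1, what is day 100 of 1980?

January has 31 days (100 − 31 = 69 remain).
February has 29 days (69 − 29 = 40 remain).
March has 31 days (40 − 31 = 9 remain).
9 into April → April 9.

1980-04-09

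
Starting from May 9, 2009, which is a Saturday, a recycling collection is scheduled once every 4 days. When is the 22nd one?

Aug 1, 2009

The 22nd occurrence is 21 intervals after the first: 21 × 4 = 84 days after May 9, 2009.
May has 31 days — 22 days to the end of May leaves 62.
Jun has 30 days (32 left).
Jul has 31 days (1 left).
1 day into Aug → Aug 1, 2009.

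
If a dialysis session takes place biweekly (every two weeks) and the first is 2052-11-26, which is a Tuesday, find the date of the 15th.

2053-06-10

The 15th occurrence is 14 intervals after the first: 14 × 14 = 196 days after 2052-11-26.
November has 30 days — 4 days to the end of November leaves 192.
December has 31 days (161 left).
January has 31 days (130 left).
February has 28 days (102 left).
March has 31 days (71 left).
April has 30 days (41 left).
May has 31 days (10 left).
10 days into June → 2053-06-10.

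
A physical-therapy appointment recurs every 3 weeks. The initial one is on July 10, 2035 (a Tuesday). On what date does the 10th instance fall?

The 10th occurrence is 9 intervals after the first: 9 × 21 = 189 days after July 10, 2035.
July has 31 days — 21 days to the end of July leaves 168.
August has 31 days (137 left).
September has 30 days (107 left).
October has 31 days (76 left).
November has 30 days (46 left).
December has 31 days (15 left).
15 days into January → January 15, 2036.

January 15, 2036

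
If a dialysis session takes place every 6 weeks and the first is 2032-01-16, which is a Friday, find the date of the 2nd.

The 2nd occurrence is 1 interval after the first: 1 × 42 = 42 days after 2032-01-16.
January has 31 days — 15 days to the end of January leaves 27.
27 days into February → 2032-02-27.

2032-02-27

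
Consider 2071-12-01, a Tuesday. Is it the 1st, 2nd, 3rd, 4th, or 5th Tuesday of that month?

1st

Day 1 falls in week ⌈1/7⌉ of the month.
Days 1–7 hold the 1st Tuesday, 8–14 the 2nd, 15–21 the 3rd, 22–28 the 4th, 29–31 the 5th.
1 is in the range for the 1st.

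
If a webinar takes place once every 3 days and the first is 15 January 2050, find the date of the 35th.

27 April 2050

The 35th occurrence is 34 intervals after the first: 34 × 3 = 102 days after 15 January 2050.
January has 31 days — 16 days to the end of January leaves 86.
February has 28 days (58 left).
March has 31 days (27 left).
27 days into April → 27 April 2050.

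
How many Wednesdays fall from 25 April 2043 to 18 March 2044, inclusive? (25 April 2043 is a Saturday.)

25 April 2043 is a Saturday; the first Wednesday on or after it is 29 April 2043 (4 days later).
From 29 April 2043 to 18 March 2044: 246 + 78 = 324 days (rest of 2043, to 18 March 2044 in 2044).
324 ÷ 7 = 46 full weeks with remainder 2, so 46 more Wednesdays after the first → 47.

47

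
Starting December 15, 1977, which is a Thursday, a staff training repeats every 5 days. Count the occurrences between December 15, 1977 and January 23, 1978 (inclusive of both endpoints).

Occurrences land 5·i days after December 15, 1977 for i = 0, 1, 2, …
The window opens on the start date, so the first occurrence inside is #1 on December 15, 1977.
January 23, 1978 is 39 days after the start; 39 ÷ 5 = 7 remainder 4. Last occurrence in the window: #8 on January 19, 1978.
Occurrences #1 through #8: 8 in total.

8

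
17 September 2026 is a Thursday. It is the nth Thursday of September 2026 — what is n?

Day 17 falls in week ⌈17/7⌉ of the month.
Days 1–7 hold the 1st Thursday, 8–14 the 2nd, 15–21 the 3rd, 22–28 the 4th, 29–31 the 5th.
17 is in the range for the 3rd.

3rd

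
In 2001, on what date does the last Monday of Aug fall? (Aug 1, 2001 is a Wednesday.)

Aug 2001 begins on a Wednesday, so the first Monday is Aug 6 (5 days later).
Aug 2001 has 31 days. Adding weeks: 6, 13, 20, 27 — the last one ≤ 31 is the 27th.

Aug 27, 2001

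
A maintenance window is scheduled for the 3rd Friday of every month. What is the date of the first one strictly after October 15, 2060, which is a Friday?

November 19, 2060

October 2060 starts on a Friday; its first Friday is the 1st, so the 3rd Friday is the 15th — October 15, 2060.
That is not after October 15, 2060, so look at November 2060.
November 2060 starts on a Monday; its first Friday is the 5th, so the 3rd Friday is the 19th — November 19, 2060.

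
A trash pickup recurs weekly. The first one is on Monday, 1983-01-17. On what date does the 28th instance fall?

1983-07-25

The 28th occurrence is 27 intervals after the first: 27 × 7 = 189 days after 1983-01-17.
January has 31 days — 14 days to the end of January leaves 175.
February has 28 days (147 left).
March has 31 days (116 left).
April has 30 days (86 left).
May has 31 days (55 left).
June has 30 days (25 left).
25 days into July → 1983-07-25.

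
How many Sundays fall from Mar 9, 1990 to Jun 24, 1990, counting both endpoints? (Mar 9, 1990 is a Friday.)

16

Mar 9, 1990 is a Friday; the first Sunday on or after it is Mar 11, 1990 (2 days later).
From Mar 11, 1990 to Jun 24, 1990: 20 + 30 + 31 + 24 = 105 days (rest of Mar, Apr, May, Jun).
105 ÷ 7 = 15 full weeks with remainder 0, so 15 more Sundays after the first → 16.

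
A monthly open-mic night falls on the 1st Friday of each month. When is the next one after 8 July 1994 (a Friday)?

5 August 1994

July 1994 starts on a Friday, so its 1st Friday is 1 July 1994.
That is not after 8 July 1994, so look at August 1994.
August 1994 starts on a Monday, so its 1st Friday is 5 August 1994 (4 days in).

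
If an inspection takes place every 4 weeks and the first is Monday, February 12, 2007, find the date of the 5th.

June 4, 2007

The 5th occurrence is 4 intervals after the first: 4 × 28 = 112 days after February 12, 2007.
February has 28 days — 16 days to the end of February leaves 96.
March has 31 days (65 left).
April has 30 days (35 left).
May has 31 days (4 left).
4 days into June → June 4, 2007.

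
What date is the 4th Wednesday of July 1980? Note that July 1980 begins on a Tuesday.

July 1980 begins on a Tuesday, so the first Wednesday is July 2 (1 day later).
The 4th Wednesday is 3 weeks later: 2 + 21 = 23.

23 July 1980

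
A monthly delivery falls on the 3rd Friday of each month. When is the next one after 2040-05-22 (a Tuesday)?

2040-06-15

May 2040 starts on a Tuesday; its first Friday is the 4th, so the 3rd Friday is the 18th — 2040-05-18.
That is not after 2040-05-22, so look at June 2040.
June 2040 starts on a Friday; its first Friday is the 1st, so the 3rd Friday is the 15th — 2040-06-15.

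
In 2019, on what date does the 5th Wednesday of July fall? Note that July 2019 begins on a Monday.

July 2019 begins on a Monday, so the first Wednesday is July 3 (2 days later).
The 5th Wednesday is 4 weeks later: 3 + 28 = 31.

31 July 2019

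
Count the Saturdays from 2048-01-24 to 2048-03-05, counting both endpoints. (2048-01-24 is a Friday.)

6

2048-01-24 is a Friday; the first Saturday on or after it is 2048-01-25 (1 day later).
From 2048-01-25 to 2048-03-05: 6 + 29 + 5 = 40 days (rest of January, February, March).
40 ÷ 7 = 5 full weeks with remainder 5, so 5 more Saturdays after the first → 6.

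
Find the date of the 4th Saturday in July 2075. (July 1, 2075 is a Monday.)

July 27, 2075

July 2075 begins on a Monday, so the first Saturday is July 6 (5 days later).
The 4th Saturday is 3 weeks later: 6 + 21 = 27.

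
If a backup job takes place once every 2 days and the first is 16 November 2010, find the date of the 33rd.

19 January 2011

The 33rd occurrence is 32 intervals after the first: 32 × 2 = 64 days after 16 November 2010.
November has 30 days — 14 days to the end of November leaves 50.
December has 31 days (19 left).
19 days into January → 19 January 2011.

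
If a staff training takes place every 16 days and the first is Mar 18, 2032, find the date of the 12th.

Sep 10, 2032

The 12th occurrence is 11 intervals after the first: 11 × 16 = 176 days after Mar 18, 2032.
Mar has 31 days — 13 days to the end of Mar leaves 163.
Apr has 30 days (133 left).
May has 31 days (102 left).
Jun has 30 days (72 left).
Jul has 31 days (41 left).
Aug has 31 days (10 left).
10 days into Sep → Sep 10, 2032.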